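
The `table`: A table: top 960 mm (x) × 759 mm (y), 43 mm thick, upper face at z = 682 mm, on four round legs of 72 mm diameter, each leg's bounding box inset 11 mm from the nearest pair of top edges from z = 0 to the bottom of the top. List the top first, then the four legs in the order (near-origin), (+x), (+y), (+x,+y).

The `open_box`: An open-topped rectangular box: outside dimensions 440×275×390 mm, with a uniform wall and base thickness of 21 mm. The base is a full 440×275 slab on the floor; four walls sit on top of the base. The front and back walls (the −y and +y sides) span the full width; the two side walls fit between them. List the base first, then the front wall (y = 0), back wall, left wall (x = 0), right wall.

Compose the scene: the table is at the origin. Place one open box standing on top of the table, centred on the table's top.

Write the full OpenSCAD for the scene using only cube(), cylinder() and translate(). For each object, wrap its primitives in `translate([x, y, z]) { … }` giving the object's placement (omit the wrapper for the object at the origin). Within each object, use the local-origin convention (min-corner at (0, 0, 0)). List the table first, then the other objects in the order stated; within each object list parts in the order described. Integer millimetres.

translate([0, 0, 639]) cube([960, 759, 43]);
translate([47, 47, 0]) cylinder(h = 639, r = 36);
translate([913, 47, 0]) cylinder(h = 639, r = 36);
translate([47, 712, 0]) cylinder(h = 639, r = 36);
translate([913, 712, 0]) cylinder(h = 639, r = 36);
translate([260, 242, 682]) {
  cube([440, 275, 21]);
  translate([0, 0, 21]) cube([440, 21, 369]);
  translate([0, 254, 21]) cube([440, 21, 369]);
  translate([0, 21, 21]) cube([21, 233, 369]);
  translate([419, 21, 21]) cube([21, 233, 369]);
}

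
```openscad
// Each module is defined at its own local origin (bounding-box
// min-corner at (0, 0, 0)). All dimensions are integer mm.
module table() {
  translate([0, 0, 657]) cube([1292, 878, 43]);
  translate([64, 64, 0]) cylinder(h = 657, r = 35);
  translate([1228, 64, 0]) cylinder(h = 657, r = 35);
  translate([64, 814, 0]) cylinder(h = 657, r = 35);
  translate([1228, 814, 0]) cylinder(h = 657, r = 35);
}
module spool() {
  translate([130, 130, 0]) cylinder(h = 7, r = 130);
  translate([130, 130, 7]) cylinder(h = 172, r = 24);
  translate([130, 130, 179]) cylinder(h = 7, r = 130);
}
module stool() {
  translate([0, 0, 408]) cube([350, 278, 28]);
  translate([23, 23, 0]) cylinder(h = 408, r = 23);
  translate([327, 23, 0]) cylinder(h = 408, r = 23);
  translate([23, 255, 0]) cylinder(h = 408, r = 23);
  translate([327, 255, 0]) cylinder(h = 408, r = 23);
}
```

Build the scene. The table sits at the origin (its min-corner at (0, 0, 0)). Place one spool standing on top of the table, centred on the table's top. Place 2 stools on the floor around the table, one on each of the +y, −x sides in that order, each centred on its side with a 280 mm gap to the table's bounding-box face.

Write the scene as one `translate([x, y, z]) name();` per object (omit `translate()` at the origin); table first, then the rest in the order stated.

table();
translate([516, 309, 700]) spool();
translate([471, 1158, 0]) stool();
translate([-630, 300, 0]) stool();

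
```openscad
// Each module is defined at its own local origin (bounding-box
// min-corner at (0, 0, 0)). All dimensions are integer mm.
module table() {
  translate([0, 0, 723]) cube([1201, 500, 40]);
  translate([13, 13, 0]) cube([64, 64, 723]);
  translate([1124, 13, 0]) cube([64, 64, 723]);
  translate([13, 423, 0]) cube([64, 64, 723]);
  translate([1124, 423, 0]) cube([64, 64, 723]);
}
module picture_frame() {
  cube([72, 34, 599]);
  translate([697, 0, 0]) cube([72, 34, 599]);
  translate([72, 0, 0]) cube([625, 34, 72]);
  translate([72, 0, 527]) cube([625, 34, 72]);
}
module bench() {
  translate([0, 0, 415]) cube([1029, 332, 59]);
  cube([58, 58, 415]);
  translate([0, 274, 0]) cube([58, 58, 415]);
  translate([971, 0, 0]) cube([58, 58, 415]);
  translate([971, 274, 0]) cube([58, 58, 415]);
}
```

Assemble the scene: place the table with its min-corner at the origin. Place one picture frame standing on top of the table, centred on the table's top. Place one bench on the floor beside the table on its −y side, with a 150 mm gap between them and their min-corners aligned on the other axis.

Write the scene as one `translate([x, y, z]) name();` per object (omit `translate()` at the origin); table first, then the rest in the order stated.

table();
translate([216, 233, 763]) picture_frame();
translate([0, -482, 0]) bench();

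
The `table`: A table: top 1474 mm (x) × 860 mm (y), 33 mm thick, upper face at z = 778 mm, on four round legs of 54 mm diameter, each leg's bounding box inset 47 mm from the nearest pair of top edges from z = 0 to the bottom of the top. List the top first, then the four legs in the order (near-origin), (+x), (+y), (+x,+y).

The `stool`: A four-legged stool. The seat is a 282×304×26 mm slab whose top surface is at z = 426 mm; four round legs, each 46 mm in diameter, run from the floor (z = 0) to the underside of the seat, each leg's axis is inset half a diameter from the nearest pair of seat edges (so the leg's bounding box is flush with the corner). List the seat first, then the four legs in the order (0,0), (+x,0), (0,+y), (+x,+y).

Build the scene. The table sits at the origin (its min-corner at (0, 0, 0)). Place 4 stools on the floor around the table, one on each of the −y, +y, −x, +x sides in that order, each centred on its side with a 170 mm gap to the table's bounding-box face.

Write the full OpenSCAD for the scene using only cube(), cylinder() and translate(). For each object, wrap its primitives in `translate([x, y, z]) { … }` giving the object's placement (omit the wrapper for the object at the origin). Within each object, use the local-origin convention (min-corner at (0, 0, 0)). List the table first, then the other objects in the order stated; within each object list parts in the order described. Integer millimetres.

translate([0, 0, 745]) cube([1474, 860, 33]);
translate([74, 74, 0]) cylinder(h = 745, r = 27);
translate([1400, 74, 0]) cylinder(h = 745, r = 27);
translate([74, 786, 0]) cylinder(h = 745, r = 27);
translate([1400, 786, 0]) cylinder(h = 745, r = 27);
translate([596, -474, 0]) {
  translate([0, 0, 400]) cube([282, 304, 26]);
  translate([23, 23, 0]) cylinder(h = 400, r = 23);
  translate([259, 23, 0]) cylinder(h = 400, r = 23);
  translate([23, 281, 0]) cylinder(h = 400, r = 23);
  translate([259, 281, 0]) cylinder(h = 400, r = 23);
}
translate([596, 1030, 0]) {
  translate([0, 0, 400]) cube([282, 304, 26]);
  translate([23, 23, 0]) cylinder(h = 400, r = 23);
  translate([259, 23, 0]) cylinder(h = 400, r = 23);
  translate([23, 281, 0]) cylinder(h = 400, r = 23);
  translate([259, 281, 0]) cylinder(h = 400, r = 23);
}
translate([-452, 278, 0]) {
  translate([0, 0, 400]) cube([282, 304, 26]);
  translate([23, 23, 0]) cylinder(h = 400, r = 23);
  translate([259, 23, 0]) cylinder(h = 400, r = 23);
  translate([23, 281, 0]) cylinder(h = 400, r = 23);
  translate([259, 281, 0]) cylinder(h = 400, r = 23);
}
translate([1644, 278, 0]) {
  translate([0, 0, 400]) cube([282, 304, 26]);
  translate([23, 23, 0]) cylinder(h = 400, r = 23);
  translate([259, 23, 0]) cylinder(h = 400, r = 23);
  translate([23, 281, 0]) cylinder(h = 400, r = 23);
  translate([259, 281, 0]) cylinder(h = 400, r = 23);
}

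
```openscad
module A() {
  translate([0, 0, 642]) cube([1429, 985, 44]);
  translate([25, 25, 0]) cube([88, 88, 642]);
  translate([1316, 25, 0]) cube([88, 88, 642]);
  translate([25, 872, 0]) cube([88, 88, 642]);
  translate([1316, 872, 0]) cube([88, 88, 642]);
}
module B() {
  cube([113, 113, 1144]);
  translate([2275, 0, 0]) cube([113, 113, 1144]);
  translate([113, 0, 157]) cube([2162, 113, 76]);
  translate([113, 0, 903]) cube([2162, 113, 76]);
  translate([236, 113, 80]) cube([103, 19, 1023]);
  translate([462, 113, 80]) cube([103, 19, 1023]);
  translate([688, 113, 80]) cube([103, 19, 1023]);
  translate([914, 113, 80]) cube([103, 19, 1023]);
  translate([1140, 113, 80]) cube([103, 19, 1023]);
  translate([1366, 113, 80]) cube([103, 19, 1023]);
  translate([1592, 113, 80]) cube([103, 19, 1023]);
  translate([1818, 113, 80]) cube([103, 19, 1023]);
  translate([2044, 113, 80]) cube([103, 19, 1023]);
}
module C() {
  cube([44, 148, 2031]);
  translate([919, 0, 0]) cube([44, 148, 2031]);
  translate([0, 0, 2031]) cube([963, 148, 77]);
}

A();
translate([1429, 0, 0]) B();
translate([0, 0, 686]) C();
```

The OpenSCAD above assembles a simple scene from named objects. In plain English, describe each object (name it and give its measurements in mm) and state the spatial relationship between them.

A is a table with a 1429×985 mm rectangular top, 44 mm thick, top surface at z = 686 mm, supported by four 88×88 mm square legs, each inset 25 mm from the nearest pair of top edges, running from the floor.

B is a fence section. Two 113×113 mm posts, 1144 mm tall, stand on the floor with a clear span of 2162 mm between their inner faces. Two horizontal rails of 113×76 mm section span the gap between the posts with their undersides at z = 157 mm and z = 903 mm, flush with the posts' −y face. 9 pickets, each 103 mm wide, 19 mm thick and 1023 mm tall, are fixed to the +y face of the rails with their bottoms at z = 80 mm, evenly spaced across the span with equal gaps (rounded down to the nearest mm) at the −x end and between each pair — any rounding remainder accumulates at the +x end.

C is a door frame. The clear opening is 875 mm wide and 2031 mm high. Two 44 mm wide jambs, 148 mm deep, stand either side of the opening from the floor to the top of the opening. A 77 mm thick head sits across the top of both jambs, spanning the full outside width of the frame.

The fence section is against the table's +x side, with their −y faces flush. The door frame is on top of the table.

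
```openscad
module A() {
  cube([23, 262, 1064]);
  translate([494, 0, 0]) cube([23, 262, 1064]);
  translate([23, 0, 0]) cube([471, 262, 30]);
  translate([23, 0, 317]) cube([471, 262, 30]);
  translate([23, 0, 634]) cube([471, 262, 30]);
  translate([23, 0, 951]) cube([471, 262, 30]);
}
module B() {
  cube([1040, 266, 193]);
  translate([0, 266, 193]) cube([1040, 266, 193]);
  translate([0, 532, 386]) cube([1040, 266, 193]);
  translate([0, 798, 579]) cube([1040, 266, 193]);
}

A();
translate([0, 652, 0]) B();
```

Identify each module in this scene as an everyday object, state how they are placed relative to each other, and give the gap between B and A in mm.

The staircase's nearest face is 390 mm from the bookshelf's +y face.

A is a bookshelf. B is a staircase. The staircase is on the floor beside the bookshelf on its +y side. The gap between the staircase and the bookshelf is 390 mm.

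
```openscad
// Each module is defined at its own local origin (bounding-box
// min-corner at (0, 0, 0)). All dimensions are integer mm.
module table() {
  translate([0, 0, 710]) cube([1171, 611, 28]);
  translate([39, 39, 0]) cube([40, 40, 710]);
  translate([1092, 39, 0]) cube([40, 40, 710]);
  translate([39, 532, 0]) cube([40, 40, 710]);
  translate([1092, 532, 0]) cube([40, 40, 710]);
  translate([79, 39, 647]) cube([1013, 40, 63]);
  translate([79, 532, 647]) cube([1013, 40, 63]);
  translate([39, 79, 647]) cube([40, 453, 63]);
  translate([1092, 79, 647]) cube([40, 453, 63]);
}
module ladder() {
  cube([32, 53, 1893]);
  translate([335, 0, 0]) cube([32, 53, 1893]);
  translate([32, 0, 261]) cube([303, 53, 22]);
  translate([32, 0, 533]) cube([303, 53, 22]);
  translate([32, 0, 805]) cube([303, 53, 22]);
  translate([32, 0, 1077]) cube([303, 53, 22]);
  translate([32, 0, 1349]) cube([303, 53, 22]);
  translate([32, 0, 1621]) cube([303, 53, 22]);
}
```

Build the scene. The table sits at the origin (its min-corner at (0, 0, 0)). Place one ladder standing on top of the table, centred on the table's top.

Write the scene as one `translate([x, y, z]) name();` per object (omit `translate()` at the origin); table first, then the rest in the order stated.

table();
translate([402, 279, 738]) ladder();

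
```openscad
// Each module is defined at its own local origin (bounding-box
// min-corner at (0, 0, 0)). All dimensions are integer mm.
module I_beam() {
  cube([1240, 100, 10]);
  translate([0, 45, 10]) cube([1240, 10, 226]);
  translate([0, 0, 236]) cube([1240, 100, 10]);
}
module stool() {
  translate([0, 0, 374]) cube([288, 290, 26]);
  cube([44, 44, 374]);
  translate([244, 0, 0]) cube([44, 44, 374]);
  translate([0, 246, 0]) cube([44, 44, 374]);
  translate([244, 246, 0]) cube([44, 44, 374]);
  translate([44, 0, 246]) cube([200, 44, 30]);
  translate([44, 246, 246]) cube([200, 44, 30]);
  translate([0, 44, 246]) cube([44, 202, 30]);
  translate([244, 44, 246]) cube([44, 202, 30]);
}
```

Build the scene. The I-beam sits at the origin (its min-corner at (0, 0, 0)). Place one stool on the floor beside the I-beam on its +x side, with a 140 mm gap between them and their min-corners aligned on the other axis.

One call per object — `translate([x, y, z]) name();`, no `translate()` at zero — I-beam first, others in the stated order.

I_beam();
translate([1380, 0, 0]) stool();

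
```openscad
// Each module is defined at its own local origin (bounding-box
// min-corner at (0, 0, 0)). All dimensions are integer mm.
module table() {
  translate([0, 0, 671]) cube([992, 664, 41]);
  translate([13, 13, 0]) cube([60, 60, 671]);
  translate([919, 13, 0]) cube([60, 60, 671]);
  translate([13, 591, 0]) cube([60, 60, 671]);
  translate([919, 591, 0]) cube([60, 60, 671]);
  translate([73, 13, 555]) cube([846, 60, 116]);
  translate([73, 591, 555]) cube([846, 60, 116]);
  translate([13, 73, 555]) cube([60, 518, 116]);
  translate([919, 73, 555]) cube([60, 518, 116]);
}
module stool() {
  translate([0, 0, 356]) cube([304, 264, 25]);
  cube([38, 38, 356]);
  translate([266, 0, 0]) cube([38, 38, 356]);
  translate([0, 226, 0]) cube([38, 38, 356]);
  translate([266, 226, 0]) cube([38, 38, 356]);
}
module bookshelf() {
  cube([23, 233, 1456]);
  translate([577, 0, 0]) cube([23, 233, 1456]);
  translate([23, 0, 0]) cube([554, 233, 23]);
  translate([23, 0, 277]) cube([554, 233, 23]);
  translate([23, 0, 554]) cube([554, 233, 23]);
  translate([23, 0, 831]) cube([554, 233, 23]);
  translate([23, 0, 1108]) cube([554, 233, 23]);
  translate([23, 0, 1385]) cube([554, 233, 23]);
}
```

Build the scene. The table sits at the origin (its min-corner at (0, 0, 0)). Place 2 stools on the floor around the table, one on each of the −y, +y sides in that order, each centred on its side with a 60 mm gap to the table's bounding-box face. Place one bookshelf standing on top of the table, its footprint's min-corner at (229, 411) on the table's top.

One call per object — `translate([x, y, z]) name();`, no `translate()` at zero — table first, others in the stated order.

table();
translate([344, -324, 0]) stool();
translate([344, 724, 0]) stool();
translate([229, 411, 712]) bookshelf();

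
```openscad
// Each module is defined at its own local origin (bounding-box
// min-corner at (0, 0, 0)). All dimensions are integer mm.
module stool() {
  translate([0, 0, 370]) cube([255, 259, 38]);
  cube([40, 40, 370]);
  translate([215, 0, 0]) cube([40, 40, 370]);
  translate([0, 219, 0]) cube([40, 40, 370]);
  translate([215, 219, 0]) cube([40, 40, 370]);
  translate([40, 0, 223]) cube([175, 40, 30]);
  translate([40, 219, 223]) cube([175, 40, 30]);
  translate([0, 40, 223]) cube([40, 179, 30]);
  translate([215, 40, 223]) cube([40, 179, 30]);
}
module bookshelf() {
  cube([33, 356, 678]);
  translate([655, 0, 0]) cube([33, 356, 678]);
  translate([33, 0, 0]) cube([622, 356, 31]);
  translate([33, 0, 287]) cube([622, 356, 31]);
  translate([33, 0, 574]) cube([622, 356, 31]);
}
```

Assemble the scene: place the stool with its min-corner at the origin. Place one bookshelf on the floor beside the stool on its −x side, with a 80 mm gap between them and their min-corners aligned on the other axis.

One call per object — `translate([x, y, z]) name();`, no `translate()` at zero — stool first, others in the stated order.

stool();
translate([-768, 0, 0]) bookshelf();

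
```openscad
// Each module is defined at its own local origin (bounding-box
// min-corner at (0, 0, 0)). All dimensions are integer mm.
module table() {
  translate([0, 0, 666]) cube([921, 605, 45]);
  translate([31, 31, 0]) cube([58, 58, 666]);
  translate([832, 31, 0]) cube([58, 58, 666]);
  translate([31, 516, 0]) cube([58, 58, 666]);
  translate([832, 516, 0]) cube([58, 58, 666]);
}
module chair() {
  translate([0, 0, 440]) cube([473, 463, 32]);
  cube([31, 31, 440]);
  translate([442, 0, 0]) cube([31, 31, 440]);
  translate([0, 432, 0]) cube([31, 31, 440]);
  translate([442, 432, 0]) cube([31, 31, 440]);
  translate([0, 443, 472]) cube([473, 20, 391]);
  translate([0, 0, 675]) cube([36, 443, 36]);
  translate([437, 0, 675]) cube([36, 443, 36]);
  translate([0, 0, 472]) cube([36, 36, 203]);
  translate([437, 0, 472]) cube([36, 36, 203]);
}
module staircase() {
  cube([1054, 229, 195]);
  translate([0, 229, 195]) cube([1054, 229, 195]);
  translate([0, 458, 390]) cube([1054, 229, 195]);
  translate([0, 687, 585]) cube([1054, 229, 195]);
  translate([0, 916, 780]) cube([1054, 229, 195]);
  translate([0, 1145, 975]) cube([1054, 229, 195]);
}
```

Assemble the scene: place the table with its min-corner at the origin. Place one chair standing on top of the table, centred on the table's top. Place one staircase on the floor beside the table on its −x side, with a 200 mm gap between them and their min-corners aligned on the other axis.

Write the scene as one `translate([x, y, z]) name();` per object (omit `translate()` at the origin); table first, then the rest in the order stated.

table();
translate([224, 71, 711]) chair();
translate([-1254, 0, 0]) staircase();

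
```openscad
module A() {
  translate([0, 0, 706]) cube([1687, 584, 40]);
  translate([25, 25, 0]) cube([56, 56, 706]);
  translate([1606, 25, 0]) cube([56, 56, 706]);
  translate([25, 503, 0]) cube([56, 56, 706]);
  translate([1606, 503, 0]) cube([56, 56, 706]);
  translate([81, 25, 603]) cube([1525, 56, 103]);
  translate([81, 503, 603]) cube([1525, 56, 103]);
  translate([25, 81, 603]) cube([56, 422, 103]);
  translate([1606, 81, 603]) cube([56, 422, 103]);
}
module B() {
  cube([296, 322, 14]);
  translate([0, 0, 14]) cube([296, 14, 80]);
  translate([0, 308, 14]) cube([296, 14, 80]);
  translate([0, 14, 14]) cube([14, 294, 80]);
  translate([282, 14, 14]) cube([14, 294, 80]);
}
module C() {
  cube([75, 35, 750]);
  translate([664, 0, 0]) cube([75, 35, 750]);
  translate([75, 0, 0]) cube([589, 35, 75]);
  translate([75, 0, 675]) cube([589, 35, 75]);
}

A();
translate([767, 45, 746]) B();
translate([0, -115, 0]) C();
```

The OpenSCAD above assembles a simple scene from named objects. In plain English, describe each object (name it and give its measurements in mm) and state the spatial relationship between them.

A is a table: top 1687 mm (x) × 584 mm (y), 40 mm thick, upper face at z = 746 mm, on four 56×56 mm square legs, each inset 25 mm from the nearest pair of top edges, running from z = 0 to the bottom of the top. Four apron rails, 56 mm thick and 103 mm tall, run between adjacent legs with their top edges flush with the underside of the top and their outer faces flush with the legs' outer faces.

B is an open storage box with external size 296×322×94 mm and wall thickness 14 mm (the base is also 14 mm thick). The base covers the whole footprint; the four walls stand on the base, with the y-facing walls full-width and the x-facing walls fitting between their inner faces.

C is a picture frame with a 589×600 mm rectangular opening (x by z) and a uniform 75 mm border on every side. Frame depth is 35 mm along y. It is built from two vertical stiles running the full outside height and two horizontal rails spanning the gap between the stiles.

The open box is on top of the table. The picture frame is on the floor beside the table on its −y side.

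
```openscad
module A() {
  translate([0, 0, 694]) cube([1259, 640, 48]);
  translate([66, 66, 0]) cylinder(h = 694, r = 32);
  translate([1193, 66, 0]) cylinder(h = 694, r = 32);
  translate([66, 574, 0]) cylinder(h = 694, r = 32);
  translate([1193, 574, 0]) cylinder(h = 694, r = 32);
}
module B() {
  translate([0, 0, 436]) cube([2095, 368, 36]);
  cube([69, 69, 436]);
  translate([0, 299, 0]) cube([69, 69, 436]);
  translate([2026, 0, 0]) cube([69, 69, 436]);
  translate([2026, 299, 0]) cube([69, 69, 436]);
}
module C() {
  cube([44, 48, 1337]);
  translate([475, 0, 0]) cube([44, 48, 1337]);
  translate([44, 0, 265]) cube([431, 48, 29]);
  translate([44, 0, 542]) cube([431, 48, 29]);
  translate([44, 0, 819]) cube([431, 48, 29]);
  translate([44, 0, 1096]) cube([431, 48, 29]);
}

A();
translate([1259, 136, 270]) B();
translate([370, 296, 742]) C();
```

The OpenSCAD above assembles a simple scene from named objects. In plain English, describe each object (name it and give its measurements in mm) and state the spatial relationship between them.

A is a table with a 1259×640 mm rectangular top, 48 mm thick, top surface at z = 742 mm, supported by four round legs of 64 mm diameter, each leg's bounding box inset 34 mm from the nearest pair of top edges, running from the floor.

B is a bench: a 2095×368 mm seat slab, 36 mm thick, top at z = 472 mm, on four 69×69 mm square legs flush with the seat corners and standing on z = 0.

C is a straight ladder. Two 44×48 mm vertical rails, 1337 mm tall, stand 519 mm apart (outside-to-outside) with their front faces coplanar on the −y side. 4 rungs, each 48 mm deep and 29 mm tall, span between the inner faces of the rails, front faces flush with the rails. The lowest rung's underside is at z = 265 mm and rungs are spaced 277 mm apart (underside to underside).

The bench is beside the table with their tops flush at z = 742. The ladder is on top of the table, centred.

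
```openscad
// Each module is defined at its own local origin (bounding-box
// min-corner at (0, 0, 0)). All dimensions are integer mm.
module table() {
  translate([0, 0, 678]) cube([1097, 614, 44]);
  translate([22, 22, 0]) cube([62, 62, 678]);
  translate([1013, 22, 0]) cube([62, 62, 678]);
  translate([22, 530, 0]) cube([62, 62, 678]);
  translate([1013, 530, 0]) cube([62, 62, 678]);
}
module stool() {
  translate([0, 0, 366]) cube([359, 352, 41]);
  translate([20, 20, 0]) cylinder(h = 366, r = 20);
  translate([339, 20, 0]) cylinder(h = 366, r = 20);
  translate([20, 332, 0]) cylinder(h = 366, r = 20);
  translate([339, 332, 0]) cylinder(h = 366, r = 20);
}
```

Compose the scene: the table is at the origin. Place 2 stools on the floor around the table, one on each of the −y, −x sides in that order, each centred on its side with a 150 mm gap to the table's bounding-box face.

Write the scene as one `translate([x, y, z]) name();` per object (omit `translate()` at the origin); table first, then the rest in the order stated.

table();
translate([369, -502, 0]) stool();
translate([-509, 131, 0]) stool();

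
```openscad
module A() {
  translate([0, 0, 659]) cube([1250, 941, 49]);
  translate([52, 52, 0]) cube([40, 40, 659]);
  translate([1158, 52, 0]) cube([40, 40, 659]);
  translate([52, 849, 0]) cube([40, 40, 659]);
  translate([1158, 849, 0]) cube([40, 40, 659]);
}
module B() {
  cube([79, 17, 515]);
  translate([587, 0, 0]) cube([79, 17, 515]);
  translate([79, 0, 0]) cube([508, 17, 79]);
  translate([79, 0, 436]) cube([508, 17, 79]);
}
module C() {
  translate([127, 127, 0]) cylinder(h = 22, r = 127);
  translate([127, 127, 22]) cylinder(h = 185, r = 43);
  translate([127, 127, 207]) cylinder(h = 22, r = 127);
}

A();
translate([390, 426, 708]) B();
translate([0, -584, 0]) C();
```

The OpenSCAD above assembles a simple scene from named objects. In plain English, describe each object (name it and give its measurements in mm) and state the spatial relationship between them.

A is a rectangular dining table. The top is 1250×941×49 mm with its upper surface at z = 708 mm. It stands on four 40×40 mm square legs, each inset 52 mm from the nearest pair of top edges, running from the floor to the underside of the top.

B is a picture frame with a 508×357 mm rectangular opening (x by z) and a uniform 79 mm border on every side. Frame depth is 17 mm along y. It is built from two vertical stiles running the full outside height and two horizontal rails spanning the gap between the stiles.

C is a spool: two coaxial disc flanges of radius 127 mm and thickness 22 mm, joined by a core cylinder of radius 43 mm and height 185 mm. The lower flange rests on z = 0 and the three cylinders share a vertical axis.

The picture frame is on top of the table. The spool is on the floor beside the table on its −y side.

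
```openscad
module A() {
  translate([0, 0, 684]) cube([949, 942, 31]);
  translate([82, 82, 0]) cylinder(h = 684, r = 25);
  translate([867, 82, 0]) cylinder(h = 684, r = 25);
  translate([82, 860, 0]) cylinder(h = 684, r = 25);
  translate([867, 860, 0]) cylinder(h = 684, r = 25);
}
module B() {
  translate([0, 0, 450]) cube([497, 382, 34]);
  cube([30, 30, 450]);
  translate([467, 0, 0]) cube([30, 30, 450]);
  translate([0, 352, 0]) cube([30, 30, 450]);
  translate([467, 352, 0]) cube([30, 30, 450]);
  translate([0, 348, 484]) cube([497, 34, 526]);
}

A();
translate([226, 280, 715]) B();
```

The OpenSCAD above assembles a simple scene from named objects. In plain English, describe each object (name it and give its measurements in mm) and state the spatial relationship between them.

A is a table: top 949 mm (x) × 942 mm (y), 31 mm thick, upper face at z = 715 mm, on four round legs of 50 mm diameter, each leg's bounding box inset 57 mm from the nearest pair of top edges, running from z = 0 to the bottom of the top.

B is a chair. The seat is a 497×382×34 mm slab with its top at z = 484 mm, on four 30×30 mm corner legs (flush with the seat edges, standing on z = 0). A flat backrest 34 mm thick, 526 mm tall, spans the full seat width and rises from the seat top along its +y edge, rear face flush with the rear of the seat.

The chair is on top of the table, centred.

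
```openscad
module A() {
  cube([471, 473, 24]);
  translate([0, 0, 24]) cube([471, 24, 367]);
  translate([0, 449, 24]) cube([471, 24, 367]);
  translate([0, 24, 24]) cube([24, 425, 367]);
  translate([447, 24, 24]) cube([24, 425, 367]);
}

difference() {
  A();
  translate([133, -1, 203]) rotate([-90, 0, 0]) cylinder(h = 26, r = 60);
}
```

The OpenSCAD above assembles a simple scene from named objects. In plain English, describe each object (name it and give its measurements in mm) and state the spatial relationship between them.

A is an open storage box with external size 471×473×391 mm and wall thickness 24 mm (the base is also 24 mm thick). The base covers the whole footprint; the four walls stand on the base, with the y-facing walls full-width and the x-facing walls fitting between their inner faces.

The open box has a circular hole of radius 60 mm through its front wall, centred at (x = 133, z = 203).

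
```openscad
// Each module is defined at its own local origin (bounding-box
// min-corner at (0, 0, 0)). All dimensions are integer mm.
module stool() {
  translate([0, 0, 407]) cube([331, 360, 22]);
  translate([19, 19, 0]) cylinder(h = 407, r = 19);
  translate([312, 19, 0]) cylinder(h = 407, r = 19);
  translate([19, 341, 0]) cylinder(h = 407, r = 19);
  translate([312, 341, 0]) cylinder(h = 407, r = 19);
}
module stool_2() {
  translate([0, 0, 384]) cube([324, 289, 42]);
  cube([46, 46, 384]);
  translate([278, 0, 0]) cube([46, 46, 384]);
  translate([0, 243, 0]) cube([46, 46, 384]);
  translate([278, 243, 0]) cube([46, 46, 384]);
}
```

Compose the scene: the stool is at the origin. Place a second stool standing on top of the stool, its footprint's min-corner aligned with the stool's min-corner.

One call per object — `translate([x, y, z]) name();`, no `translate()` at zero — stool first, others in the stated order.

stool();
translate([0, 0, 429]) stool_2();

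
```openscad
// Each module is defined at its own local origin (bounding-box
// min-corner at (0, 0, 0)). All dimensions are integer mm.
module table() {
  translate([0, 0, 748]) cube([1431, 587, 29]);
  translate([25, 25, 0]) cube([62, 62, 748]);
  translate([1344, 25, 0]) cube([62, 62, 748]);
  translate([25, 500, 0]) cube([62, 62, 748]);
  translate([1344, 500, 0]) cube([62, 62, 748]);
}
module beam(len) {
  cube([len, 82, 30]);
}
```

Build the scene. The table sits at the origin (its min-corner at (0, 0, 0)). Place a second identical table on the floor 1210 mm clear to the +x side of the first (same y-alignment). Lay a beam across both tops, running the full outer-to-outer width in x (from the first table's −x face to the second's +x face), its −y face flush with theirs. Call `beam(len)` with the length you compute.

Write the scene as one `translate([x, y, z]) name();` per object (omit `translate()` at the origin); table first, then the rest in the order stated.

table();
translate([2641, 0, 0]) table();
translate([0, 0, 777]) beam(4072);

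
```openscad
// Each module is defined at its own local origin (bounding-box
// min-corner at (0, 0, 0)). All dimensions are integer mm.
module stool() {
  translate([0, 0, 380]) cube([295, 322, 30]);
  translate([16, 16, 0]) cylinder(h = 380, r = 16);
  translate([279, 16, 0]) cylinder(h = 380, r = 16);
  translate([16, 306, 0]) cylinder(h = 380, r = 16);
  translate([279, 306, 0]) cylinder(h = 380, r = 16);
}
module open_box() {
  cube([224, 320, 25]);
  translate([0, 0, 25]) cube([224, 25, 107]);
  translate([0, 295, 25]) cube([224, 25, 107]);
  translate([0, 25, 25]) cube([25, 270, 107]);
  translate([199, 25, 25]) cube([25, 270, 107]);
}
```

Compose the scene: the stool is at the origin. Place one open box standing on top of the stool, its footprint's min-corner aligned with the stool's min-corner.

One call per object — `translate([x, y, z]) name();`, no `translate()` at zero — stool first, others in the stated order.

stool();
translate([0, 0, 410]) open_box();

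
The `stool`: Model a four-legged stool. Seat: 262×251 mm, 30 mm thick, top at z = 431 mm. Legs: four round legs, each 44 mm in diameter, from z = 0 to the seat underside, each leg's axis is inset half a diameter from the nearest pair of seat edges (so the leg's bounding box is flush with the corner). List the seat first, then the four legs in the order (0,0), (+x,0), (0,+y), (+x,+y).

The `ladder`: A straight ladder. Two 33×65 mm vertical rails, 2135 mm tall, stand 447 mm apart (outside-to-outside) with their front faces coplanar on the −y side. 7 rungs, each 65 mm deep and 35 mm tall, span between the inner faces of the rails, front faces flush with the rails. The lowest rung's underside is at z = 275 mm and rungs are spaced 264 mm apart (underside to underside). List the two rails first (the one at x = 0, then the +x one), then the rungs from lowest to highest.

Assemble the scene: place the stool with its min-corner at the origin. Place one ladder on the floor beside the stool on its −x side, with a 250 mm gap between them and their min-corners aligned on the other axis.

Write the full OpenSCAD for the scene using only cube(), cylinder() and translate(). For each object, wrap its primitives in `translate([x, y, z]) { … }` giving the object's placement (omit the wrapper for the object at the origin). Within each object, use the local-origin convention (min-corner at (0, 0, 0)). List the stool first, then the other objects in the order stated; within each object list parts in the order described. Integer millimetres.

translate([0, 0, 401]) cube([262, 251, 30]);
translate([22, 22, 0]) cylinder(h = 401, r = 22);
translate([240, 22, 0]) cylinder(h = 401, r = 22);
translate([22, 229, 0]) cylinder(h = 401, r = 22);
translate([240, 229, 0]) cylinder(h = 401, r = 22);
translate([-697, 0, 0]) {
  cube([33, 65, 2135]);
  translate([414, 0, 0]) cube([33, 65, 2135]);
  translate([33, 0, 275]) cube([381, 65, 35]);
  translate([33, 0, 539]) cube([381, 65, 35]);
  translate([33, 0, 803]) cube([381, 65, 35]);
  translate([33, 0, 1067]) cube([381, 65, 35]);
  translate([33, 0, 1331]) cube([381, 65, 35]);
  translate([33, 0, 1595]) cube([381, 65, 35]);
  translate([33, 0, 1859]) cube([381, 65, 35]);
}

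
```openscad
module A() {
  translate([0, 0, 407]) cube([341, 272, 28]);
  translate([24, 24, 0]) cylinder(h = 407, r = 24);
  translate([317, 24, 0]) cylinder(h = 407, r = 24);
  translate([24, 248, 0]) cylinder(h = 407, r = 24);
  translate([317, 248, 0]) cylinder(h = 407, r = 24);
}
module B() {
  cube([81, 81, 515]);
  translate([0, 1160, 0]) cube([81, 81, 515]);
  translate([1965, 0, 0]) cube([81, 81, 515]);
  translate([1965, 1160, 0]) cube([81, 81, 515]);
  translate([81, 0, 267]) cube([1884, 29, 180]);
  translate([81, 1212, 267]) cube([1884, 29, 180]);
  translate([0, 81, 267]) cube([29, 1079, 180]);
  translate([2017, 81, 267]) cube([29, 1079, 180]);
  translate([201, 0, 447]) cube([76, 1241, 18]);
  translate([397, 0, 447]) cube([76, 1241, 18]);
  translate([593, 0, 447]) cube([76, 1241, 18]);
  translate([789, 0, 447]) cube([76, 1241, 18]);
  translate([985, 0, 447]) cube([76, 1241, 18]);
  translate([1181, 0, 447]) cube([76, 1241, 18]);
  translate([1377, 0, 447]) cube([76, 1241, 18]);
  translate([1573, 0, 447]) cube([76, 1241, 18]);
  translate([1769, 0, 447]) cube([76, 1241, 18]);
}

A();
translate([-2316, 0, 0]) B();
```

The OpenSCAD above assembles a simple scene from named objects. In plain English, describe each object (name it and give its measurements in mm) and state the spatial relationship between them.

A is a four-legged stool. The seat is a 341×272×28 mm slab whose top surface is at z = 435 mm; four round legs, each 48 mm in diameter, run from the floor (z = 0) to the underside of the seat, each leg's axis is inset half a diameter from the nearest pair of seat edges (so the leg's bounding box is flush with the corner).

B is a bed frame 2046 mm long (x) by 1241 mm wide (y). Four 81×81 mm corner posts, 515 mm tall, at the corners of the footprint. Four rails of 29 mm thickness and 180 mm height run between adjacent posts with their undersides at z = 267 mm, their outer faces flush with the outside of the frame (the two x-running rails run between the posts' inner faces; the two y-running rails run between the posts' inner faces). 9 slats, each 76 mm wide (x) and 18 mm thick, lie across the top of the two x-running rails, running the full 1241 mm width of the frame in y; the slats are evenly spaced along x between the inner faces of the end posts with equal gaps (rounded down to the nearest mm) at the −x end and between each pair — any rounding remainder accumulates at the +x end.

The bed frame is on the floor beside the stool on its −x side.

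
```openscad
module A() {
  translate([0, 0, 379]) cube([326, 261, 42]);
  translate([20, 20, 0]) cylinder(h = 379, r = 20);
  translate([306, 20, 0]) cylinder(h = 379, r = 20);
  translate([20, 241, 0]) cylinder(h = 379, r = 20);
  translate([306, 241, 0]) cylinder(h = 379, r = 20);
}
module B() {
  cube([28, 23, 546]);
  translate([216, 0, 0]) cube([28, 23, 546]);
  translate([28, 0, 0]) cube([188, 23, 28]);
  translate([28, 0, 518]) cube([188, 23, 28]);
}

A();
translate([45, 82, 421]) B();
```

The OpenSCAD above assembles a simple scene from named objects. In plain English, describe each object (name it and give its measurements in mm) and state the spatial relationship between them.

A is a simple wooden stool: a rectangular seat 326 mm (x) by 261 mm (y), 42 mm thick, top face at z = 421 mm, on four round legs, each 40 mm in diameter. The legs rest on z = 0, each leg's axis is inset half a diameter from the nearest pair of seat edges (so the leg's bounding box is flush with the corner).

B is a picture frame with a 188×490 mm rectangular opening (x by z) and a uniform 28 mm border on every side. Frame depth is 23 mm along y. It is built from two vertical stiles running the full outside height and two horizontal rails spanning the gap between the stiles.

The picture frame is on top of the stool.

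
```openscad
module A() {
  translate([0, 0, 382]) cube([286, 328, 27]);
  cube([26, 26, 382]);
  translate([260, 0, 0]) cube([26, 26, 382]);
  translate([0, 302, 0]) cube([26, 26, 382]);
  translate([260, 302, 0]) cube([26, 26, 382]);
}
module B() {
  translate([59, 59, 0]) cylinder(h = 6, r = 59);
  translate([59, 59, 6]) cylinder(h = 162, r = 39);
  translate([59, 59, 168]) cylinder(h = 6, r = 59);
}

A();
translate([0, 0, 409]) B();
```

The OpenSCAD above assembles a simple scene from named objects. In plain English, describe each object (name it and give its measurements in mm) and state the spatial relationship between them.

A is a four-legged stool. The seat is 286×328 mm, 27 mm thick, top at z = 409 mm. It stands on four square legs, each 26×26 mm in cross-section, from z = 0 to the seat underside, each flush with a corner of the seat.

B is a spool: two coaxial disc flanges of radius 59 mm and thickness 6 mm, joined by a core cylinder of radius 39 mm and height 162 mm. The lower flange rests on z = 0 and the three cylinders share a vertical axis.

The spool is on top of the stool.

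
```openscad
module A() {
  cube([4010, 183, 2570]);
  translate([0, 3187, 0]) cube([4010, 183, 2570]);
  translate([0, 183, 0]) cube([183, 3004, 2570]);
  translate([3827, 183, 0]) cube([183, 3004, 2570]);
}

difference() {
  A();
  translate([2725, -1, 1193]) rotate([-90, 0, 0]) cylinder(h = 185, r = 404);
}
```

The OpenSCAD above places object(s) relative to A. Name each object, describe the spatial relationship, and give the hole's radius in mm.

A is a house frame. The house frame has a circular hole through its front wall. The hole's radius is 404 mm.

The subtracted cylinder has r = 404 mm.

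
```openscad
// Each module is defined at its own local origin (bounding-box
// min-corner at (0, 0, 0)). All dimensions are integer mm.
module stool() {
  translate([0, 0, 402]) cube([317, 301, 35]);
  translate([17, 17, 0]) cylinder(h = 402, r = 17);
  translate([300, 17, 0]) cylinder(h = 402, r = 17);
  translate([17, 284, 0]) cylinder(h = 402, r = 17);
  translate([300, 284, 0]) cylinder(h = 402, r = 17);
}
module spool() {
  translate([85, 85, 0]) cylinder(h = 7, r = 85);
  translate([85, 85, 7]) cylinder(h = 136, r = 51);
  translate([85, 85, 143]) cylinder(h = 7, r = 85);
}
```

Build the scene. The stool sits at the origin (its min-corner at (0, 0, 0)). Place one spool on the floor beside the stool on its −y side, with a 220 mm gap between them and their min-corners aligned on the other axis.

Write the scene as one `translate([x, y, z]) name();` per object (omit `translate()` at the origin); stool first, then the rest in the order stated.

stool();
translate([0, -390, 0]) spool();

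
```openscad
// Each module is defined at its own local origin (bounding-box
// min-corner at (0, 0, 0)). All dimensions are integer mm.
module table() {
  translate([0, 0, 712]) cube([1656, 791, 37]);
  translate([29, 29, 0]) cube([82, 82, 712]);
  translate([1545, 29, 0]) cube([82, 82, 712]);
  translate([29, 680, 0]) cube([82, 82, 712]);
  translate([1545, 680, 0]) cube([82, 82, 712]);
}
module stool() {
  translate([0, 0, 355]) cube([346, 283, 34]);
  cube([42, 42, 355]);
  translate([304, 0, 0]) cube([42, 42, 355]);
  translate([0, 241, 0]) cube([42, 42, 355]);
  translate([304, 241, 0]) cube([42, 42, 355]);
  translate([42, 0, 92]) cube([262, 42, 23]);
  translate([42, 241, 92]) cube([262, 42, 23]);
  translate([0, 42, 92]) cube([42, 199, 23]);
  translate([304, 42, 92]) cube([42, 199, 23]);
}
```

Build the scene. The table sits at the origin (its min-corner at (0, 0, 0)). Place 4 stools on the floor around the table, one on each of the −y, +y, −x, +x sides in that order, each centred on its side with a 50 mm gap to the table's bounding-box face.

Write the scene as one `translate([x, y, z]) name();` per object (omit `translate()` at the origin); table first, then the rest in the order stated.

table();
translate([655, -333, 0]) stool();
translate([655, 841, 0]) stool();
translate([-396, 254, 0]) stool();
translate([1706, 254, 0]) stool();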